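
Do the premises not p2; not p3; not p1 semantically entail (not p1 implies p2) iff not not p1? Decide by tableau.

Yes

Initial set: {not p2; not p3; not p1; not ((not p1 implies p2) iff not not p1)}.
not ((not p1 implies p2) iff not not p1): β-rule — branch into (not p1 implies p2), not not not p1  //  not (not p1 implies p2), not not p1.
  branch 1 (add (not p1 implies p2), not not not p1):
    not not not p1: drop double negation, giving not p1.
    (not p1 implies p2): β-rule — branch into not not p1  //  p2.
      branch 1.1 (add not not p1):
        × closes — contains both p1 and not p1.
      branch 1.2 (add p2):
        × closes — contains both p2 and not p2.
  branch 2 (add not (not p1 implies p2), not not p1):
    not (not p1 implies p2): α-rule — add not p1, not p2.
    not not p1: drop double negation, giving p1.
    × closes — contains both p1 and not p1.
All 3 branches close.
Every branch closed, so the premises entail the conclusion.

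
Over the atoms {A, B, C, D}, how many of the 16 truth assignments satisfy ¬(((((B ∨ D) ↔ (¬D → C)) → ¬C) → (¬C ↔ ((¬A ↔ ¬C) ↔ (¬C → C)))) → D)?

Initial set: {T ¬(((((B ∨ D) ↔ (¬D → C)) → ¬C) → (¬C ↔ ((¬A ↔ ¬C) ↔ (¬C → C)))) → D)}.
T ¬(((((B ∨ D) ↔ (¬D → C)) → ¬C) → (¬C ↔ ((¬A ↔ ¬C) ↔ (¬C → C)))) → D): α-rule — add T ((((B ∨ D) ↔ (¬D → C)) → ¬C) → (¬C ↔ ((¬A ↔ ¬C) ↔ (¬C → C)))), F D.
T ((((B ∨ D) ↔ (¬D → C)) → ¬C) → (¬C ↔ ((¬A ↔ ¬C) ↔ (¬C → C)))): β-rule — branch into F (((B ∨ D) ↔ (¬D → C)) → ¬C)  //  T (¬C ↔ ((¬A ↔ ¬C) ↔ (¬C → C))).
  branch 1 (add F (((B ∨ D) ↔ (¬D → C)) → ¬C)):
    F (((B ∨ D) ↔ (¬D → C)) → ¬C): α-rule — add T ((B ∨ D) ↔ (¬D → C)), F ¬C.
    T ((B ∨ D) ↔ (¬D → C)): β-rule — branch into T (B ∨ D), T (¬D → C)  //  F (B ∨ D), F (¬D → C).
      branch 1.1 (add T (B ∨ D), T (¬D → C)):
        T (B ∨ D): β-rule — branch into T B  //  T D.
          branch 1.1.1 (add T B):
            T (¬D → C): β-rule — branch into F ¬D  //  T C.
              branch 1.1.1.1 (add F ¬D):
                × closes — contains both D and ¬D.
              branch 1.1.1.2 (add T C):
                ○ open, literals {B=T, C=T, D=F}.
          branch 1.1.2 (add T D):
            × closes — contains both D and ¬D.
      branch 1.2 (add F (B ∨ D), F (¬D → C)):
        F (B ∨ D): α-rule — add F B, F D.
        F (¬D → C): α-rule — add T ¬D, F C.
        × closes — contains both C and ¬C.
  branch 2 (add T (¬C ↔ ((¬A ↔ ¬C) ↔ (¬C → C)))):
    T (¬C ↔ ((¬A ↔ ¬C) ↔ (¬C → C))): β-rule — branch into T ¬C, T ((¬A ↔ ¬C) ↔ (¬C → C))  //  F ¬C, F ((¬A ↔ ¬C) ↔ (¬C → C)).
      branch 2.1 (add T ¬C, T ((¬A ↔ ¬C) ↔ (¬C → C))):
        T ((¬A ↔ ¬C) ↔ (¬C → C)): β-rule — branch into T (¬A ↔ ¬C), T (¬C → C)  //  F (¬A ↔ ¬C), F (¬C → C).
          branch 2.1.1 (add T (¬A ↔ ¬C), T (¬C → C)):
            T (¬A ↔ ¬C): β-rule — branch into T ¬A, T ¬C  //  F ¬A, F ¬C.
              branch 2.1.1.1 (add T ¬A, T ¬C):
                T (¬C → C): β-rule — branch into F ¬C  //  T C.
                  branch 2.1.1.1.1 (add F ¬C):
                    × closes — contains both C and ¬C.
                  branch 2.1.1.1.2 (add T C):
                    × closes — contains both C and ¬C.
              branch 2.1.1.2 (add F ¬A, F ¬C):
                × closes — contains both C and ¬C.
          branch 2.1.2 (add F (¬A ↔ ¬C), F (¬C → C)):
            F (¬C → C): α-rule — add T ¬C, F C.
            F (¬A ↔ ¬C): β-rule — branch into T ¬A, F ¬C  //  F ¬A, T ¬C.
              branch 2.1.2.1 (add T ¬A, F ¬C):
                × closes — contains both C and ¬C.
              branch 2.1.2.2 (add F ¬A, T ¬C):
                ○ open, literals {A=T, C=F, D=F}.
      branch 2.2 (add F ¬C, F ((¬A ↔ ¬C) ↔ (¬C → C))):
        F ((¬A ↔ ¬C) ↔ (¬C → C)): β-rule — branch into T (¬A ↔ ¬C), F (¬C → C)  //  F (¬A ↔ ¬C), T (¬C → C).
          branch 2.2.1 (add T (¬A ↔ ¬C), F (¬C → C)):
            F (¬C → C): α-rule — add T ¬C, F C.
            × closes — contains both C and ¬C.
          branch 2.2.2 (add F (¬A ↔ ¬C), T (¬C → C)):
            F (¬A ↔ ¬C): β-rule — branch into T ¬A, F ¬C  //  F ¬A, T ¬C.
              branch 2.2.2.1 (add T ¬A, F ¬C):
                T (¬C → C): β-rule — branch into F ¬C  //  T C.
                  branch 2.2.2.1.1 (add F ¬C):
                    ○ open, literals {A=F, C=T, D=F}.
                  branch 2.2.2.1.2 (add T C):
                    ○ open, literals {A=F, C=T, D=F}.
              branch 2.2.2.2 (add F ¬A, T ¬C):
                × closes — contains both C and ¬C.
9 branches closed, 4 open.
Each open branch fixes some atoms; the unmentioned ones are free. Counting distinct full assignments: branch {B=T, C=T, D=F} (A) contributes 2 new; branch {A=T, C=F, D=F} (B) contributes 2 new; branch {A=F, C=T, D=F} (B) contributes 1 new; branch {A=F, C=T, D=F} (B) contributes 0 new. Total: 5.

5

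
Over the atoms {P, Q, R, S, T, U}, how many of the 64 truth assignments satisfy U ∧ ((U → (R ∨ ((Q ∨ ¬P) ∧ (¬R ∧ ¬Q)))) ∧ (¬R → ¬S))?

Initial set: {(U ∧ ((U → (R ∨ ((Q ∨ ¬P) ∧ (¬R ∧ ¬Q)))) ∧ (¬R → ¬S)))}.
(U ∧ ((U → (R ∨ ((Q ∨ ¬P) ∧ (¬R ∧ ¬Q)))) ∧ (¬R → ¬S))): α-rule — add U, ((U → (R ∨ ((Q ∨ ¬P) ∧ (¬R ∧ ¬Q)))) ∧ (¬R → ¬S)).
((U → (R ∨ ((Q ∨ ¬P) ∧ (¬R ∧ ¬Q)))) ∧ (¬R → ¬S)): α-rule — add (U → (R ∨ ((Q ∨ ¬P) ∧ (¬R ∧ ¬Q)))), (¬R → ¬S).
(U → (R ∨ ((Q ∨ ¬P) ∧ (¬R ∧ ¬Q)))): β-rule — branch into ¬U  //  (R ∨ ((Q ∨ ¬P) ∧ (¬R ∧ ¬Q))).
  branch 1 (add ¬U):
    × closes — contains both U and ¬U.
  branch 2 (add (R ∨ ((Q ∨ ¬P) ∧ (¬R ∧ ¬Q)))):
    (¬R → ¬S): β-rule — branch into ¬¬R  //  ¬S.
      branch 2.1 (add ¬¬R):
        (R ∨ ((Q ∨ ¬P) ∧ (¬R ∧ ¬Q))): β-rule — branch into R  //  ((Q ∨ ¬P) ∧ (¬R ∧ ¬Q)).
          branch 2.1.1 (add R):
            ○ open, literals {R=T, U=T}.
          branch 2.1.2 (add ((Q ∨ ¬P) ∧ (¬R ∧ ¬Q))):
            ((Q ∨ ¬P) ∧ (¬R ∧ ¬Q)): α-rule — add (Q ∨ ¬P), (¬R ∧ ¬Q).
            (¬R ∧ ¬Q): α-rule — add ¬R, ¬Q.
            × closes — contains both R and ¬R.
      branch 2.2 (add ¬S):
        (R ∨ ((Q ∨ ¬P) ∧ (¬R ∧ ¬Q))): β-rule — branch into R  //  ((Q ∨ ¬P) ∧ (¬R ∧ ¬Q)).
          branch 2.2.1 (add R):
            ○ open, literals {R=T, S=F, U=T}.
          branch 2.2.2 (add ((Q ∨ ¬P) ∧ (¬R ∧ ¬Q))):
            ((Q ∨ ¬P) ∧ (¬R ∧ ¬Q)): α-rule — add (Q ∨ ¬P), (¬R ∧ ¬Q).
            (¬R ∧ ¬Q): α-rule — add ¬R, ¬Q.
            (Q ∨ ¬P): β-rule — branch into Q  //  ¬P.
              branch 2.2.2.1 (add Q):
                × closes — contains both Q and ¬Q.
              branch 2.2.2.2 (add ¬P):
                ○ open, literals {P=F, Q=F, R=F, S=F, U=T}.
3 branches closed, 3 open.
Each open branch fixes some atoms; the unmentioned ones are free. Counting distinct full assignments: branch {R=T, U=T} (P, Q, S, T) contributes 16 new; branch {R=T, S=F, U=T} (P, Q, T) contributes 0 new; branch {P=F, Q=F, R=F, S=F, U=T} (T) contributes 2 new. Total: 18.

18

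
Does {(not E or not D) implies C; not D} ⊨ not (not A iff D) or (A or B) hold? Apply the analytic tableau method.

Initial set: {((not E or not D) implies C); not D; not (not (not A iff D) or (A or B))}.
not (not (not A iff D) or (A or B)): α-rule — add not not (not A iff D), not (A or B).
not (A or B): α-rule — add not A, not B.
((not E or not D) implies C): β-rule — branch into not (not E or not D)  //  C.
  branch 1 (add not (not E or not D)):
    not (not E or not D): α-rule — add not not E, not not D.
    × closes — contains both D and not D.
  branch 2 (add C):
    not not (not A iff D): β-rule — branch into not A, D  //  not not A, not D.
      branch 2.1 (add not A, D):
        × closes — contains both D and not D.
      branch 2.2 (add not not A, not D):
        × closes — contains both A and not A.
All 3 branches close.
Every branch closed, so the premises entail the conclusion.

Yes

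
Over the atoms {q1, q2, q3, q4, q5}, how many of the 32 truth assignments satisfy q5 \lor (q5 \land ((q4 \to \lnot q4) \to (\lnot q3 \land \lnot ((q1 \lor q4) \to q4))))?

Initial set: {(q5 \lor (q5 \land ((q4 \to \lnot q4) \to (\lnot q3 \land \lnot ((q1 \lor q4) \to q4)))))}.
(q5 \lor (q5 \land ((q4 \to \lnot q4) \to (\lnot q3 \land \lnot ((q1 \lor q4) \to q4))))): β-rule — branch into q5  //  (q5 \land ((q4 \to \lnot q4) \to (\lnot q3 \land \lnot ((q1 \lor q4) \to q4)))).
  branch 1 (add q5):
    ○ open, literals {q5=true}.
  branch 2 (add (q5 \land ((q4 \to \lnot q4) \to (\lnot q3 \land \lnot ((q1 \lor q4) \to q4))))):
    (q5 \land ((q4 \to \lnot q4) \to (\lnot q3 \land \lnot ((q1 \lor q4) \to q4)))): α-rule — add q5, ((q4 \to \lnot q4) \to (\lnot q3 \land \lnot ((q1 \lor q4) \to q4))).
    ((q4 \to \lnot q4) \to (\lnot q3 \land \lnot ((q1 \lor q4) \to q4))): β-rule — branch into \lnot (q4 \to \lnot q4)  //  (\lnot q3 \land \lnot ((q1 \lor q4) \to q4)).
      branch 2.1 (add \lnot (q4 \to \lnot q4)):
        \lnot (q4 \to \lnot q4): α-rule — add q4, \lnot \lnot q4.
        ○ open, literals {q4=true, q5=true}.
      branch 2.2 (add (\lnot q3 \land \lnot ((q1 \lor q4) \to q4))):
        (\lnot q3 \land \lnot ((q1 \lor q4) \to q4)): α-rule — add \lnot q3, \lnot ((q1 \lor q4) \to q4).
        \lnot ((q1 \lor q4) \to q4): α-rule — add (q1 \lor q4), \lnot q4.
        (q1 \lor q4): β-rule — branch into q1  //  q4.
          branch 2.2.1 (add q1):
            ○ open, literals {q1=true, q3=false, q4=false, q5=true}.
          branch 2.2.2 (add q4):
            × closes — contains both q4 and \lnot q4.
1 branch closed, 3 open.
Each open branch fixes some atoms; the unmentioned ones are free. Counting distinct full assignments: branch {q5=true} (q1, q2, q3, q4) contributes 16 new; branch {q4=true, q5=true} (q1, q2, q3) contributes 0 new; branch {q1=true, q3=false, q4=false, q5=true} (q2) contributes 0 new. Total: 16.

16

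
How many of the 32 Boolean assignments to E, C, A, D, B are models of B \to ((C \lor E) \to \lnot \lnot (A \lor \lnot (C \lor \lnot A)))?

Initial set: {(B \to ((C \lor E) \to \lnot \lnot (A \lor \lnot (C \lor \lnot A))))}.
(B \to ((C \lor E) \to \lnot \lnot (A \lor \lnot (C \lor \lnot A)))): β-rule — branch into \lnot B  //  ((C \lor E) \to \lnot \lnot (A \lor \lnot (C \lor \lnot A))).
  branch 1 (add \lnot B):
    ○ open, literals {B=0}.
  branch 2 (add ((C \lor E) \to \lnot \lnot (A \lor \lnot (C \lor \lnot A)))):
    ((C \lor E) \to \lnot \lnot (A \lor \lnot (C \lor \lnot A))): β-rule — branch into \lnot (C \lor E)  //  \lnot \lnot (A \lor \lnot (C \lor \lnot A)).
      branch 2.1 (add \lnot (C \lor E)):
        \lnot (C \lor E): α-rule — add \lnot C, \lnot E.
        ○ open, literals {C=0, E=0}.
      branch 2.2 (add \lnot \lnot (A \lor \lnot (C \lor \lnot A))):
        \lnot \lnot (A \lor \lnot (C \lor \lnot A)): drop double negation, giving (A \lor \lnot (C \lor \lnot A)).
        (A \lor \lnot (C \lor \lnot A)): β-rule — branch into A  //  \lnot (C \lor \lnot A).
          branch 2.2.1 (add A):
            ○ open, literals {A=1}.
          branch 2.2.2 (add \lnot (C \lor \lnot A)):
            \lnot (C \lor \lnot A): α-rule — add \lnot C, \lnot \lnot A.
            ○ open, literals {A=1, C=0}.
0 branches closed, 4 open.
Each open branch fixes some atoms; the unmentioned ones are free. Counting distinct full assignments: branch {B=0} (E, C, A, D) contributes 16 new; branch {C=0, E=0} (A, D, B) contributes 4 new; branch {A=1} (E, C, D, B) contributes 6 new; branch {A=1, C=0} (E, D, B) contributes 0 new. Total: 26.

26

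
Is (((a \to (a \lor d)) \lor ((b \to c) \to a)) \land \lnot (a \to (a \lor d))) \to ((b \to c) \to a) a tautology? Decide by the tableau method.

Valid

Assume the negation and expand:
Initial set: {\lnot ((((a \to (a \lor d)) \lor ((b \to c) \to a)) \land \lnot (a \to (a \lor d))) \to ((b \to c) \to a))}.
\lnot ((((a \to (a \lor d)) \lor ((b \to c) \to a)) \land \lnot (a \to (a \lor d))) \to ((b \to c) \to a)): α-rule — add (((a \to (a \lor d)) \lor ((b \to c) \to a)) \land \lnot (a \to (a \lor d))), \lnot ((b \to c) \to a).
(((a \to (a \lor d)) \lor ((b \to c) \to a)) \land \lnot (a \to (a \lor d))): α-rule — add ((a \to (a \lor d)) \lor ((b \to c) \to a)), \lnot (a \to (a \lor d)).
\lnot ((b \to c) \to a): α-rule — add (b \to c), \lnot a.
\lnot (a \to (a \lor d)): α-rule — add a, \lnot (a \lor d).
× closes — contains both a and \lnot a.
All 1 branch closes.
Every branch closed, so the negation is unsatisfiable and the formula is valid.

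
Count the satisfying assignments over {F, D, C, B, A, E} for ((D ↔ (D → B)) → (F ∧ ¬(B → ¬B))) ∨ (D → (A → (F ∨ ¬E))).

Initial set: {(((D ↔ (D → B)) → (F ∧ ¬(B → ¬B))) ∨ (D → (A → (F ∨ ¬E))))}.
(((D ↔ (D → B)) → (F ∧ ¬(B → ¬B))) ∨ (D → (A → (F ∨ ¬E)))): β-rule — branch into ((D ↔ (D → B)) → (F ∧ ¬(B → ¬B)))  //  (D → (A → (F ∨ ¬E))).
  branch 1 (add ((D ↔ (D → B)) → (F ∧ ¬(B → ¬B)))):
    ((D ↔ (D → B)) → (F ∧ ¬(B → ¬B))): β-rule — branch into ¬(D ↔ (D → B))  //  (F ∧ ¬(B → ¬B)).
      branch 1.1 (add ¬(D ↔ (D → B))):
        ¬(D ↔ (D → B)): β-rule — branch into D, ¬(D → B)  //  ¬D, (D → B).
          branch 1.1.1 (add D, ¬(D → B)):
            ¬(D → B): α-rule — add D, ¬B.
            ○ open, literals {B=0, D=1}.
          branch 1.1.2 (add ¬D, (D → B)):
            (D → B): β-rule — branch into ¬D  //  B.
              branch 1.1.2.1 (add ¬D):
                ○ open, literals {D=0}.
              branch 1.1.2.2 (add B):
                ○ open, literals {B=1, D=0}.
      branch 1.2 (add (F ∧ ¬(B → ¬B))):
        (F ∧ ¬(B → ¬B)): α-rule — add F, ¬(B → ¬B).
        ¬(B → ¬B): α-rule — add B, ¬¬B.
        ○ open, literals {B=1, F=1}.
  branch 2 (add (D → (A → (F ∨ ¬E)))):
    (D → (A → (F ∨ ¬E))): β-rule — branch into ¬D  //  (A → (F ∨ ¬E)).
      branch 2.1 (add ¬D):
        ○ open, literals {D=0}.
      branch 2.2 (add (A → (F ∨ ¬E))):
        (A → (F ∨ ¬E)): β-rule — branch into ¬A  //  (F ∨ ¬E).
          branch 2.2.1 (add ¬A):
            ○ open, literals {A=0}.
          branch 2.2.2 (add (F ∨ ¬E)):
            (F ∨ ¬E): β-rule — branch into F  //  ¬E.
              branch 2.2.2.1 (add F):
                ○ open, literals {F=1}.
              branch 2.2.2.2 (add ¬E):
                ○ open, literals {E=0}.
0 branches closed, 8 open.
Each open branch fixes some atoms; the unmentioned ones are free. Counting distinct full assignments: branch {B=0, D=1} (F, C, A, E) contributes 16 new; branch {D=0} (F, C, B, A, E) contributes 32 new; branch {B=1, D=0} (F, C, A, E) contributes 0 new; branch {B=1, F=1} (D, C, A, E) contributes 8 new; branch {D=0} (F, C, B, A, E) contributes 0 new; branch {A=0} (F, D, C, B, E) contributes 4 new; branch {F=1} (D, C, B, A, E) contributes 0 new; branch {E=0} (F, D, C, B, A) contributes 2 new. Total: 62.

62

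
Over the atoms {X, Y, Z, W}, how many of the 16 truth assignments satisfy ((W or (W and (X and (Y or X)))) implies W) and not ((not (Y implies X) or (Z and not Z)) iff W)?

8

Initial set: {T (((W or (W and (X and (Y or X)))) implies W) and not ((not (Y implies X) or (Z and not Z)) iff W))}.
T (((W or (W and (X and (Y or X)))) implies W) and not ((not (Y implies X) or (Z and not Z)) iff W)): α-rule — add T ((W or (W and (X and (Y or X)))) implies W), T not ((not (Y implies X) or (Z and not Z)) iff W).
T ((W or (W and (X and (Y or X)))) implies W): β-rule — branch into F (W or (W and (X and (Y or X))))  //  T W.
  branch 1 (add F (W or (W and (X and (Y or X))))):
    F (W or (W and (X and (Y or X)))): α-rule — add F W, F (W and (X and (Y or X))).
    T not ((not (Y implies X) or (Z and not Z)) iff W): β-rule — branch into T (not (Y implies X) or (Z and not Z)), F W  //  F (not (Y implies X) or (Z and not Z)), T W.
      branch 1.1 (add T (not (Y implies X) or (Z and not Z)), F W):
        F (W and (X and (Y or X))): β-rule — branch into F W  //  F (X and (Y or X)).
          branch 1.1.1 (add F W):
            T (not (Y implies X) or (Z and not Z)): β-rule — branch into T not (Y implies X)  //  T (Z and not Z).
              branch 1.1.1.1 (add T not (Y implies X)):
                T not (Y implies X): α-rule — add T Y, F X.
                ○ open, literals {W=false, X=false, Y=true}.
              branch 1.1.1.2 (add T (Z and not Z)):
                T (Z and not Z): α-rule — add T Z, T not Z.
                × closes — contains both Z and not Z.
          branch 1.1.2 (add F (X and (Y or X))):
            T (not (Y implies X) or (Z and not Z)): β-rule — branch into T not (Y implies X)  //  T (Z and not Z).
              branch 1.1.2.1 (add T not (Y implies X)):
                T not (Y implies X): α-rule — add T Y, F X.
                F (X and (Y or X)): β-rule — branch into F X  //  F (Y or X).
                  branch 1.1.2.1.1 (add F X):
                    ○ open, literals {W=false, X=false, Y=true}.
                  branch 1.1.2.1.2 (add F (Y or X)):
                    F (Y or X): α-rule — add F Y, F X.
                    × closes — contains both Y and not Y.
              branch 1.1.2.2 (add T (Z and not Z)):
                T (Z and not Z): α-rule — add T Z, T not Z.
                × closes — contains both Z and not Z.
      branch 1.2 (add F (not (Y implies X) or (Z and not Z)), T W):
        × closes — contains both W and not W.
  branch 2 (add T W):
    T not ((not (Y implies X) or (Z and not Z)) iff W): β-rule — branch into T (not (Y implies X) or (Z and not Z)), F W  //  F (not (Y implies X) or (Z and not Z)), T W.
      branch 2.1 (add T (not (Y implies X) or (Z and not Z)), F W):
        × closes — contains both W and not W.
      branch 2.2 (add F (not (Y implies X) or (Z and not Z)), T W):
        F (not (Y implies X) or (Z and not Z)): α-rule — add F not (Y implies X), F (Z and not Z).
        F not (Y implies X): β-rule — branch into F Y  //  T X.
          branch 2.2.1 (add F Y):
            F (Z and not Z): β-rule — branch into F Z  //  F not Z.
              branch 2.2.1.1 (add F Z):
                ○ open, literals {W=true, Y=false, Z=false}.
              branch 2.2.1.2 (add F not Z):
                ○ open, literals {W=true, Y=false, Z=true}.
          branch 2.2.2 (add T X):
            F (Z and not Z): β-rule — branch into F Z  //  F not Z.
              branch 2.2.2.1 (add F Z):
                ○ open, literals {W=true, X=true, Z=false}.
              branch 2.2.2.2 (add F not Z):
                ○ open, literals {W=true, X=true, Z=true}.
5 branches closed, 6 open.
Each open branch fixes some atoms; the unmentioned ones are free. Counting distinct full assignments: branch {W=false, X=false, Y=true} (Z) contributes 2 new; branch {W=false, X=false, Y=true} (Z) contributes 0 new; branch {W=true, Y=false, Z=false} (X) contributes 2 new; branch {W=true, Y=false, Z=true} (X) contributes 2 new; branch {W=true, X=true, Z=false} (Y) contributes 1 new; branch {W=true, X=true, Z=true} (Y) contributes 1 new. Total: 8.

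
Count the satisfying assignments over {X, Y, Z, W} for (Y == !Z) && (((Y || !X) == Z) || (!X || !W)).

Initial set: {((Y == !Z) && (((Y || !X) == Z) || (!X || !W)))}.
((Y == !Z) && (((Y || !X) == Z) || (!X || !W))): α-rule — add (Y == !Z), (((Y || !X) == Z) || (!X || !W)).
(Y == !Z): β-rule — branch into Y, !Z  //  !Y, !!Z.
  branch 1 (add Y, !Z):
    (((Y || !X) == Z) || (!X || !W)): β-rule — branch into ((Y || !X) == Z)  //  (!X || !W).
      branch 1.1 (add ((Y || !X) == Z)):
        ((Y || !X) == Z): β-rule — branch into (Y || !X), Z  //  !(Y || !X), !Z.
          branch 1.1.1 (add (Y || !X), Z):
            × closes — contains both Z and !Z.
          branch 1.1.2 (add !(Y || !X), !Z):
            !(Y || !X): α-rule — add !Y, !!X.
            × closes — contains both Y and !Y.
      branch 1.2 (add (!X || !W)):
        (!X || !W): β-rule — branch into !X  //  !W.
          branch 1.2.1 (add !X):
            ○ open, literals {X=0, Y=1, Z=0}.
          branch 1.2.2 (add !W):
            ○ open, literals {W=0, Y=1, Z=0}.
  branch 2 (add !Y, !!Z):
    (((Y || !X) == Z) || (!X || !W)): β-rule — branch into ((Y || !X) == Z)  //  (!X || !W).
      branch 2.1 (add ((Y || !X) == Z)):
        ((Y || !X) == Z): β-rule — branch into (Y || !X), Z  //  !(Y || !X), !Z.
          branch 2.1.1 (add (Y || !X), Z):
            (Y || !X): β-rule — branch into Y  //  !X.
              branch 2.1.1.1 (add Y):
                × closes — contains both Y and !Y.
              branch 2.1.1.2 (add !X):
                ○ open, literals {X=0, Y=0, Z=1}.
          branch 2.1.2 (add !(Y || !X), !Z):
            × closes — contains both Z and !Z.
      branch 2.2 (add (!X || !W)):
        (!X || !W): β-rule — branch into !X  //  !W.
          branch 2.2.1 (add !X):
            ○ open, literals {X=0, Y=0, Z=1}.
          branch 2.2.2 (add !W):
            ○ open, literals {W=0, Y=0, Z=1}.
4 branches closed, 5 open.
Each open branch fixes some atoms; the unmentioned ones are free. Counting distinct full assignments: branch {X=0, Y=1, Z=0} (W) contributes 2 new; branch {W=0, Y=1, Z=0} (X) contributes 1 new; branch {X=0, Y=0, Z=1} (W) contributes 2 new; branch {X=0, Y=0, Z=1} (W) contributes 0 new; branch {W=0, Y=0, Z=1} (X) contributes 1 new. Total: 6.

6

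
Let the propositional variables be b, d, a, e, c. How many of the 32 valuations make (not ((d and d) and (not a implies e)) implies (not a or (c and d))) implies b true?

20

Initial set: {T ((not ((d and d) and (not a implies e)) implies (not a or (c and d))) implies b)}.
T ((not ((d and d) and (not a implies e)) implies (not a or (c and d))) implies b): β-rule — branch into F (not ((d and d) and (not a implies e)) implies (not a or (c and d)))  //  T b.
  branch 1 (add F (not ((d and d) and (not a implies e)) implies (not a or (c and d)))):
    F (not ((d and d) and (not a implies e)) implies (not a or (c and d))): α-rule — add T not ((d and d) and (not a implies e)), F (not a or (c and d)).
    F (not a or (c and d)): α-rule — add F not a, F (c and d).
    T not ((d and d) and (not a implies e)): β-rule — branch into F (d and d)  //  F (not a implies e).
      branch 1.1 (add F (d and d)):
        F (c and d): β-rule — branch into F c  //  F d.
          branch 1.1.1 (add F c):
            F (d and d): β-rule — branch into F d  //  F d.
              branch 1.1.1.1 (add F d):
                ○ open, literals {a=1, c=0, d=0}.
              branch 1.1.1.2 (add F d):
                ○ open, literals {a=1, c=0, d=0}.
          branch 1.1.2 (add F d):
            F (d and d): β-rule — branch into F d  //  F d.
              branch 1.1.2.1 (add F d):
                ○ open, literals {a=1, d=0}.
              branch 1.1.2.2 (add F d):
                ○ open, literals {a=1, d=0}.
      branch 1.2 (add F (not a implies e)):
        F (not a implies e): α-rule — add T not a, F e.
        × closes — contains both a and not a.
  branch 2 (add T b):
    ○ open, literals {b=1}.
1 branch closed, 5 open.
Each open branch fixes some atoms; the unmentioned ones are free. Counting distinct full assignments: branch {a=1, c=0, d=0} (b, e) contributes 4 new; branch {a=1, c=0, d=0} (b, e) contributes 0 new; branch {a=1, d=0} (b, e, c) contributes 4 new; branch {a=1, d=0} (b, e, c) contributes 0 new; branch {b=1} (d, a, e, c) contributes 12 new. Total: 20.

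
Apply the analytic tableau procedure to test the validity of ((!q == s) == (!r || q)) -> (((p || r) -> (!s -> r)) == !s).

Assume the negation and expand:
Initial set: {!(((!q == s) == (!r || q)) -> (((p || r) -> (!s -> r)) == !s))}.
!(((!q == s) == (!r || q)) -> (((p || r) -> (!s -> r)) == !s)): α-rule — add ((!q == s) == (!r || q)), !(((p || r) -> (!s -> r)) == !s).
((!q == s) == (!r || q)): β-rule — branch into (!q == s), (!r || q)  //  !(!q == s), !(!r || q).
  branch 1 (add (!q == s), (!r || q)):
    !(((p || r) -> (!s -> r)) == !s): β-rule — branch into ((p || r) -> (!s -> r)), !!s  //  !((p || r) -> (!s -> r)), !s.
      branch 1.1 (add ((p || r) -> (!s -> r)), !!s):
        (!q == s): β-rule — branch into !q, s  //  !!q, !s.
          branch 1.1.1 (add !q, s):
            (!r || q): β-rule — branch into !r  //  q.
              branch 1.1.1.1 (add !r):
                ((p || r) -> (!s -> r)): β-rule — branch into !(p || r)  //  (!s -> r).
                  branch 1.1.1.1.1 (add !(p || r)):
                    !(p || r): α-rule — add !p, !r.
                    ○ open, literals {p=0, q=0, r=0, s=1}.
                  branch 1.1.1.1.2 (add (!s -> r)):
                    (!s -> r): β-rule — branch into !!s  //  r.
                      branch 1.1.1.1.2.1 (add !!s):
                        ○ open, literals {q=0, r=0, s=1}.
                      branch 1.1.1.1.2.2 (add r):
                        × closes — contains both r and !r.
              branch 1.1.1.2 (add q):
                × closes — contains both q and !q.
          branch 1.1.2 (add !!q, !s):
            × closes — contains both s and !s.
      branch 1.2 (add !((p || r) -> (!s -> r)), !s):
        !((p || r) -> (!s -> r)): α-rule — add (p || r), !(!s -> r).
        !(!s -> r): α-rule — add !s, !r.
        (!q == s): β-rule — branch into !q, s  //  !!q, !s.
          branch 1.2.1 (add !q, s):
            × closes — contains both s and !s.
          branch 1.2.2 (add !!q, !s):
            (!r || q): β-rule — branch into !r  //  q.
              branch 1.2.2.1 (add !r):
                (p || r): β-rule — branch into p  //  r.
                  branch 1.2.2.1.1 (add p):
                    ○ open, literals {p=1, q=1, r=0, s=0}.
                  branch 1.2.2.1.2 (add r):
                    × closes — contains both r and !r.
              branch 1.2.2.2 (add q):
                (p || r): β-rule — branch into p  //  r.
                  branch 1.2.2.2.1 (add p):
                    ○ open, literals {p=1, q=1, r=0, s=0}.
                  branch 1.2.2.2.2 (add r):
                    × closes — contains both r and !r.
  branch 2 (add !(!q == s), !(!r || q)):
    !(!r || q): α-rule — add !!r, !q.
    !(((p || r) -> (!s -> r)) == !s): β-rule — branch into ((p || r) -> (!s -> r)), !!s  //  !((p || r) -> (!s -> r)), !s.
      branch 2.1 (add ((p || r) -> (!s -> r)), !!s):
        !(!q == s): β-rule — branch into !q, !s  //  !!q, s.
          branch 2.1.1 (add !q, !s):
            × closes — contains both s and !s.
          branch 2.1.2 (add !!q, s):
            × closes — contains both q and !q.
      branch 2.2 (add !((p || r) -> (!s -> r)), !s):
        !((p || r) -> (!s -> r)): α-rule — add (p || r), !(!s -> r).
        !(!s -> r): α-rule — add !s, !r.
        × closes — contains both r and !r.
9 branches closed, 4 open.
An open branch gives a countermodel: p=0, q=0, r=0, s=1 (unmentioned atoms arbitrary); under it the original formula is false.

Not valid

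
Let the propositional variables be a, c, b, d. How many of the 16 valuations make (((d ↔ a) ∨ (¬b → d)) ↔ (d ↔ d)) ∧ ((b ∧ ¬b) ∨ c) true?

Initial set: {((((d ↔ a) ∨ (¬b → d)) ↔ (d ↔ d)) ∧ ((b ∧ ¬b) ∨ c))}.
((((d ↔ a) ∨ (¬b → d)) ↔ (d ↔ d)) ∧ ((b ∧ ¬b) ∨ c)): α-rule — add (((d ↔ a) ∨ (¬b → d)) ↔ (d ↔ d)), ((b ∧ ¬b) ∨ c).
(((d ↔ a) ∨ (¬b → d)) ↔ (d ↔ d)): β-rule — branch into ((d ↔ a) ∨ (¬b → d)), (d ↔ d)  //  ¬((d ↔ a) ∨ (¬b → d)), ¬(d ↔ d).
  branch 1 (add ((d ↔ a) ∨ (¬b → d)), (d ↔ d)):
    ((b ∧ ¬b) ∨ c): β-rule — branch into (b ∧ ¬b)  //  c.
      branch 1.1 (add (b ∧ ¬b)):
        (b ∧ ¬b): α-rule — add b, ¬b.
        × closes — contains both b and ¬b.
      branch 1.2 (add c):
        ((d ↔ a) ∨ (¬b → d)): β-rule — branch into (d ↔ a)  //  (¬b → d).
          branch 1.2.1 (add (d ↔ a)):
            (d ↔ d): β-rule — branch into d, d  //  ¬d, ¬d.
              branch 1.2.1.1 (add d, d):
                (d ↔ a): β-rule — branch into d, a  //  ¬d, ¬a.
                  branch 1.2.1.1.1 (add d, a):
                    ○ open, literals {a=true, c=true, d=true}.
                  branch 1.2.1.1.2 (add ¬d, ¬a):
                    × closes — contains both d and ¬d.
              branch 1.2.1.2 (add ¬d, ¬d):
                (d ↔ a): β-rule — branch into d, a  //  ¬d, ¬a.
                  branch 1.2.1.2.1 (add d, a):
                    × closes — contains both d and ¬d.
                  branch 1.2.1.2.2 (add ¬d, ¬a):
                    ○ open, literals {a=false, c=true, d=false}.
          branch 1.2.2 (add (¬b → d)):
            (d ↔ d): β-rule — branch into d, d  //  ¬d, ¬d.
              branch 1.2.2.1 (add d, d):
                (¬b → d): β-rule — branch into ¬¬b  //  d.
                  branch 1.2.2.1.1 (add ¬¬b):
                    ○ open, literals {b=true, c=true, d=true}.
                  branch 1.2.2.1.2 (add d):
                    ○ open, literals {c=true, d=true}.
              branch 1.2.2.2 (add ¬d, ¬d):
                (¬b → d): β-rule — branch into ¬¬b  //  d.
                  branch 1.2.2.2.1 (add ¬¬b):
                    ○ open, literals {b=true, c=true, d=false}.
                  branch 1.2.2.2.2 (add d):
                    × closes — contains both d and ¬d.
  branch 2 (add ¬((d ↔ a) ∨ (¬b → d)), ¬(d ↔ d)):
    ¬((d ↔ a) ∨ (¬b → d)): α-rule — add ¬(d ↔ a), ¬(¬b → d).
    ¬(¬b → d): α-rule — add ¬b, ¬d.
    ((b ∧ ¬b) ∨ c): β-rule — branch into (b ∧ ¬b)  //  c.
      branch 2.1 (add (b ∧ ¬b)):
        (b ∧ ¬b): α-rule — add b, ¬b.
        × closes — contains both b and ¬b.
      branch 2.2 (add c):
        ¬(d ↔ d): β-rule — branch into d, ¬d  //  ¬d, d.
          branch 2.2.1 (add d, ¬d):
            × closes — contains both d and ¬d.
          branch 2.2.2 (add ¬d, d):
            × closes — contains both d and ¬d.
7 branches closed, 5 open.
Each open branch fixes some atoms; the unmentioned ones are free. Counting distinct full assignments: branch {a=true, c=true, d=true} (b) contributes 2 new; branch {a=false, c=true, d=false} (b) contributes 2 new; branch {b=true, c=true, d=true} (a) contributes 1 new; branch {c=true, d=true} (a, b) contributes 1 new; branch {b=true, c=true, d=false} (a) contributes 1 new. Total: 7.

7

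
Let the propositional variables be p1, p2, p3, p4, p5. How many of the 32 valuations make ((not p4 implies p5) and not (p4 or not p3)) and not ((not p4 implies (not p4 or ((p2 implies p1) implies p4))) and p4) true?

Initial set: {(((not p4 implies p5) and not (p4 or not p3)) and not ((not p4 implies (not p4 or ((p2 implies p1) implies p4))) and p4))}.
(((not p4 implies p5) and not (p4 or not p3)) and not ((not p4 implies (not p4 or ((p2 implies p1) implies p4))) and p4)): α-rule — add ((not p4 implies p5) and not (p4 or not p3)), not ((not p4 implies (not p4 or ((p2 implies p1) implies p4))) and p4).
((not p4 implies p5) and not (p4 or not p3)): α-rule — add (not p4 implies p5), not (p4 or not p3).
not (p4 or not p3): α-rule — add not p4, not not p3.
not ((not p4 implies (not p4 or ((p2 implies p1) implies p4))) and p4): β-rule — branch into not (not p4 implies (not p4 or ((p2 implies p1) implies p4)))  //  not p4.
  branch 1 (add not (not p4 implies (not p4 or ((p2 implies p1) implies p4)))):
    not (not p4 implies (not p4 or ((p2 implies p1) implies p4))): α-rule — add not p4, not (not p4 or ((p2 implies p1) implies p4)).
    not (not p4 or ((p2 implies p1) implies p4)): α-rule — add not not p4, not ((p2 implies p1) implies p4).
    × closes — contains both p4 and not p4.
  branch 2 (add not p4):
    (not p4 implies p5): β-rule — branch into not not p4  //  p5.
      branch 2.1 (add not not p4):
        × closes — contains both p4 and not p4.
      branch 2.2 (add p5):
        ○ open, literals {p3=1, p4=0, p5=1}.
2 branches closed, 1 open.
Each open branch fixes some atoms; the unmentioned ones are free. Counting distinct full assignments: branch {p3=1, p4=0, p5=1} (p1, p2) contributes 4 new. Total: 4.

4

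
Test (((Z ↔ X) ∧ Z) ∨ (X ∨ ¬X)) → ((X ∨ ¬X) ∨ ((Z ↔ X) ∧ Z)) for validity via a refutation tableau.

Assume the negation and expand:
Initial set: {¬((((Z ↔ X) ∧ Z) ∨ (X ∨ ¬X)) → ((X ∨ ¬X) ∨ ((Z ↔ X) ∧ Z)))}.
¬((((Z ↔ X) ∧ Z) ∨ (X ∨ ¬X)) → ((X ∨ ¬X) ∨ ((Z ↔ X) ∧ Z))): α-rule — add (((Z ↔ X) ∧ Z) ∨ (X ∨ ¬X)), ¬((X ∨ ¬X) ∨ ((Z ↔ X) ∧ Z)).
¬((X ∨ ¬X) ∨ ((Z ↔ X) ∧ Z)): α-rule — add ¬(X ∨ ¬X), ¬((Z ↔ X) ∧ Z).
¬(X ∨ ¬X): α-rule — add ¬X, ¬¬X.
× closes — contains both X and ¬X.
All 1 branch closes.
Every branch closed, so the negation is unsatisfiable and the formula is valid.

Valid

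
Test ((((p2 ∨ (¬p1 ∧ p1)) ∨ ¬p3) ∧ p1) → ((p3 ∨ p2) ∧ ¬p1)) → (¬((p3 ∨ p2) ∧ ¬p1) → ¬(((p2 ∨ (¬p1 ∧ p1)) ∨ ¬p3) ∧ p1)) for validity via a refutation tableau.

Assume the negation and expand:
Initial set: {F (((((p2 ∨ (¬p1 ∧ p1)) ∨ ¬p3) ∧ p1) → ((p3 ∨ p2) ∧ ¬p1)) → (¬((p3 ∨ p2) ∧ ¬p1) → ¬(((p2 ∨ (¬p1 ∧ p1)) ∨ ¬p3) ∧ p1)))}.
F (((((p2 ∨ (¬p1 ∧ p1)) ∨ ¬p3) ∧ p1) → ((p3 ∨ p2) ∧ ¬p1)) → (¬((p3 ∨ p2) ∧ ¬p1) → ¬(((p2 ∨ (¬p1 ∧ p1)) ∨ ¬p3) ∧ p1))): α-rule — add T ((((p2 ∨ (¬p1 ∧ p1)) ∨ ¬p3) ∧ p1) → ((p3 ∨ p2) ∧ ¬p1)), F (¬((p3 ∨ p2) ∧ ¬p1) → ¬(((p2 ∨ (¬p1 ∧ p1)) ∨ ¬p3) ∧ p1)).
F (¬((p3 ∨ p2) ∧ ¬p1) → ¬(((p2 ∨ (¬p1 ∧ p1)) ∨ ¬p3) ∧ p1)): α-rule — add T ¬((p3 ∨ p2) ∧ ¬p1), F ¬(((p2 ∨ (¬p1 ∧ p1)) ∨ ¬p3) ∧ p1).
F ¬(((p2 ∨ (¬p1 ∧ p1)) ∨ ¬p3) ∧ p1): α-rule — add T ((p2 ∨ (¬p1 ∧ p1)) ∨ ¬p3), T p1.
T ((((p2 ∨ (¬p1 ∧ p1)) ∨ ¬p3) ∧ p1) → ((p3 ∨ p2) ∧ ¬p1)): β-rule — branch into F (((p2 ∨ (¬p1 ∧ p1)) ∨ ¬p3) ∧ p1)  //  T ((p3 ∨ p2) ∧ ¬p1).
  branch 1 (add F (((p2 ∨ (¬p1 ∧ p1)) ∨ ¬p3) ∧ p1)):
    T ¬((p3 ∨ p2) ∧ ¬p1): β-rule — branch into F (p3 ∨ p2)  //  F ¬p1.
      branch 1.1 (add F (p3 ∨ p2)):
        F (p3 ∨ p2): α-rule — add F p3, F p2.
        T ((p2 ∨ (¬p1 ∧ p1)) ∨ ¬p3): β-rule — branch into T (p2 ∨ (¬p1 ∧ p1))  //  T ¬p3.
          branch 1.1.1 (add T (p2 ∨ (¬p1 ∧ p1))):
            F (((p2 ∨ (¬p1 ∧ p1)) ∨ ¬p3) ∧ p1): β-rule — branch into F ((p2 ∨ (¬p1 ∧ p1)) ∨ ¬p3)  //  F p1.
              branch 1.1.1.1 (add F ((p2 ∨ (¬p1 ∧ p1)) ∨ ¬p3)):
                F ((p2 ∨ (¬p1 ∧ p1)) ∨ ¬p3): α-rule — add F (p2 ∨ (¬p1 ∧ p1)), F ¬p3.
                × closes — contains both p3 and ¬p3.
              branch 1.1.1.2 (add F p1):
                × closes — contains both p1 and ¬p1.
          branch 1.1.2 (add T ¬p3):
            F (((p2 ∨ (¬p1 ∧ p1)) ∨ ¬p3) ∧ p1): β-rule — branch into F ((p2 ∨ (¬p1 ∧ p1)) ∨ ¬p3)  //  F p1.
              branch 1.1.2.1 (add F ((p2 ∨ (¬p1 ∧ p1)) ∨ ¬p3)):
                F ((p2 ∨ (¬p1 ∧ p1)) ∨ ¬p3): α-rule — add F (p2 ∨ (¬p1 ∧ p1)), F ¬p3.
                × closes — contains both p3 and ¬p3.
              branch 1.1.2.2 (add F p1):
                × closes — contains both p1 and ¬p1.
      branch 1.2 (add F ¬p1):
        T ((p2 ∨ (¬p1 ∧ p1)) ∨ ¬p3): β-rule — branch into T (p2 ∨ (¬p1 ∧ p1))  //  T ¬p3.
          branch 1.2.1 (add T (p2 ∨ (¬p1 ∧ p1))):
            F (((p2 ∨ (¬p1 ∧ p1)) ∨ ¬p3) ∧ p1): β-rule — branch into F ((p2 ∨ (¬p1 ∧ p1)) ∨ ¬p3)  //  F p1.
              branch 1.2.1.1 (add F ((p2 ∨ (¬p1 ∧ p1)) ∨ ¬p3)):
                F ((p2 ∨ (¬p1 ∧ p1)) ∨ ¬p3): α-rule — add F (p2 ∨ (¬p1 ∧ p1)), F ¬p3.
                F (p2 ∨ (¬p1 ∧ p1)): α-rule — add F p2, F (¬p1 ∧ p1).
                T (p2 ∨ (¬p1 ∧ p1)): β-rule — branch into T p2  //  T (¬p1 ∧ p1).
                  branch 1.2.1.1.1 (add T p2):
                    × closes — contains both p2 and ¬p2.
                  branch 1.2.1.1.2 (add T (¬p1 ∧ p1)):
                    T (¬p1 ∧ p1): α-rule — add T ¬p1, T p1.
                    × closes — contains both p1 and ¬p1.
              branch 1.2.1.2 (add F p1):
                × closes — contains both p1 and ¬p1.
          branch 1.2.2 (add T ¬p3):
            F (((p2 ∨ (¬p1 ∧ p1)) ∨ ¬p3) ∧ p1): β-rule — branch into F ((p2 ∨ (¬p1 ∧ p1)) ∨ ¬p3)  //  F p1.
              branch 1.2.2.1 (add F ((p2 ∨ (¬p1 ∧ p1)) ∨ ¬p3)):
                F ((p2 ∨ (¬p1 ∧ p1)) ∨ ¬p3): α-rule — add F (p2 ∨ (¬p1 ∧ p1)), F ¬p3.
                × closes — contains both p3 and ¬p3.
              branch 1.2.2.2 (add F p1):
                × closes — contains both p1 and ¬p1.
  branch 2 (add T ((p3 ∨ p2) ∧ ¬p1)):
    T ((p3 ∨ p2) ∧ ¬p1): α-rule — add T (p3 ∨ p2), T ¬p1.
    × closes — contains both p1 and ¬p1.
All 10 branches close.
Every branch closed, so the negation is unsatisfiable and the formula is valid.

Valid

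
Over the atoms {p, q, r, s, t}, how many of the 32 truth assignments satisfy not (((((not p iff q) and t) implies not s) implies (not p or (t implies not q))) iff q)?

20

Initial set: {not (((((not p iff q) and t) implies not s) implies (not p or (t implies not q))) iff q)}.
not (((((not p iff q) and t) implies not s) implies (not p or (t implies not q))) iff q): β-rule — branch into ((((not p iff q) and t) implies not s) implies (not p or (t implies not q))), not q  //  not ((((not p iff q) and t) implies not s) implies (not p or (t implies not q))), q.
  branch 1 (add ((((not p iff q) and t) implies not s) implies (not p or (t implies not q))), not q):
    ((((not p iff q) and t) implies not s) implies (not p or (t implies not q))): β-rule — branch into not (((not p iff q) and t) implies not s)  //  (not p or (t implies not q)).
      branch 1.1 (add not (((not p iff q) and t) implies not s)):
        not (((not p iff q) and t) implies not s): α-rule — add ((not p iff q) and t), not not s.
        ((not p iff q) and t): α-rule — add (not p iff q), t.
        (not p iff q): β-rule — branch into not p, q  //  not not p, not q.
          branch 1.1.1 (add not p, q):
            × closes — contains both q and not q.
          branch 1.1.2 (add not not p, not q):
            ○ open, literals {p=1, q=0, s=1, t=1}.
      branch 1.2 (add (not p or (t implies not q))):
        (not p or (t implies not q)): β-rule — branch into not p  //  (t implies not q).
          branch 1.2.1 (add not p):
            ○ open, literals {p=0, q=0}.
          branch 1.2.2 (add (t implies not q)):
            (t implies not q): β-rule — branch into not t  //  not q.
              branch 1.2.2.1 (add not t):
                ○ open, literals {q=0, t=0}.
              branch 1.2.2.2 (add not q):
                ○ open, literals {q=0}.
  branch 2 (add not ((((not p iff q) and t) implies not s) implies (not p or (t implies not q))), q):
    not ((((not p iff q) and t) implies not s) implies (not p or (t implies not q))): α-rule — add (((not p iff q) and t) implies not s), not (not p or (t implies not q)).
    not (not p or (t implies not q)): α-rule — add not not p, not (t implies not q).
    not (t implies not q): α-rule — add t, not not q.
    (((not p iff q) and t) implies not s): β-rule — branch into not ((not p iff q) and t)  //  not s.
      branch 2.1 (add not ((not p iff q) and t)):
        not ((not p iff q) and t): β-rule — branch into not (not p iff q)  //  not t.
          branch 2.1.1 (add not (not p iff q)):
            not (not p iff q): β-rule — branch into not p, not q  //  not not p, q.
              branch 2.1.1.1 (add not p, not q):
                × closes — contains both p and not p.
              branch 2.1.1.2 (add not not p, q):
                ○ open, literals {p=1, q=1, t=1}.
          branch 2.1.2 (add not t):
            × closes — contains both t and not t.
      branch 2.2 (add not s):
        ○ open, literals {p=1, q=1, s=0, t=1}.
3 branches closed, 6 open.
Each open branch fixes some atoms; the unmentioned ones are free. Counting distinct full assignments: branch {p=1, q=0, s=1, t=1} (r) contributes 2 new; branch {p=0, q=0} (r, s, t) contributes 8 new; branch {q=0, t=0} (p, r, s) contributes 4 new; branch {q=0} (p, r, s, t) contributes 2 new; branch {p=1, q=1, t=1} (r, s) contributes 4 new; branch {p=1, q=1, s=0, t=1} (r) contributes 0 new. Total: 20.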